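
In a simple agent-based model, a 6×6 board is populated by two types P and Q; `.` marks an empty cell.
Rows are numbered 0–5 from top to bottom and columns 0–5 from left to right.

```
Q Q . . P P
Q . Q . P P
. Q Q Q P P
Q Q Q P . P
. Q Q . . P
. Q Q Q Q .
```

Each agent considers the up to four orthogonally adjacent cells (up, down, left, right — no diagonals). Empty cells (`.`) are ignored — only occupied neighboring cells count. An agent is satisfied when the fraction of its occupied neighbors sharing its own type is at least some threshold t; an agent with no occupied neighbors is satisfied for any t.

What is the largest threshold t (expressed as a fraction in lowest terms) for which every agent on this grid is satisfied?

Row 0: (0,0)Q 2/2 · (0,1)Q 1/1 · (0,4)P 2/2 · (0,5)P 2/2
Row 1: (1,0)Q 1/1 · (1,2)Q 1/1 · (1,4)P 3/3 · (1,5)P 3/3
Row 2: (2,1)Q 2/2 · (2,2)Q 4/4 · (2,3)Q 1/3 · (2,4)P 2/3 · (2,5)P 3/3
Row 3: (3,0)Q 1/1 · (3,1)Q 4/4 · (3,2)Q 3/4 · (3,3)P 0/2 · (3,5)P 2/2
Row 4: (4,1)Q 3/3 · (4,2)Q 3/3 · (4,5)P 1/1
Row 5: (5,1)Q 2/2 · (5,2)Q 3/3 · (5,3)Q 2/2 · (5,4)Q 1/1
The smallest same-type fraction is 0/2 at (3,3), which reduces to 0/1. Any threshold above that leaves this agent unsatisfied.

0/1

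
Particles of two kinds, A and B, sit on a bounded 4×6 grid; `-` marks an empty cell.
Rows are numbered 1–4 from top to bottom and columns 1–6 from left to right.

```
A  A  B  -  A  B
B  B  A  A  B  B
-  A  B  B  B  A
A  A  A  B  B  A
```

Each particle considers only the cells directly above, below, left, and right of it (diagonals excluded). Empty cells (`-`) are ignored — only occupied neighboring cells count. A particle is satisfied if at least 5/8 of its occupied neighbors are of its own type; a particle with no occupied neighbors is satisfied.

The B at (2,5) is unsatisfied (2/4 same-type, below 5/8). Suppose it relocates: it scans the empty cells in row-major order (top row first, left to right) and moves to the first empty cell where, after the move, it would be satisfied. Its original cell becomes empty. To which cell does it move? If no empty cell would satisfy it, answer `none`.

Vacating (2,5). Empty cells in order:
  (1,4): 1/3 same-type → still unsatisfied.
  (3,1): 1/3 same-type → still unsatisfied.

none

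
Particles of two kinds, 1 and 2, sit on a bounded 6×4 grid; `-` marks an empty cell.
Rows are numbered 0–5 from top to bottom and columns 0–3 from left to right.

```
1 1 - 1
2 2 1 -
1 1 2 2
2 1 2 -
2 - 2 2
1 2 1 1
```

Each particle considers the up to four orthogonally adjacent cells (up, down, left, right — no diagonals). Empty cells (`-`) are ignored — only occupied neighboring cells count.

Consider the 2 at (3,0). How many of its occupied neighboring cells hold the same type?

1

Occupied neighbors of (3,0): (2,0)=1, (4,0)=2, (3,1)=1.
Same type (2): 1 of 3.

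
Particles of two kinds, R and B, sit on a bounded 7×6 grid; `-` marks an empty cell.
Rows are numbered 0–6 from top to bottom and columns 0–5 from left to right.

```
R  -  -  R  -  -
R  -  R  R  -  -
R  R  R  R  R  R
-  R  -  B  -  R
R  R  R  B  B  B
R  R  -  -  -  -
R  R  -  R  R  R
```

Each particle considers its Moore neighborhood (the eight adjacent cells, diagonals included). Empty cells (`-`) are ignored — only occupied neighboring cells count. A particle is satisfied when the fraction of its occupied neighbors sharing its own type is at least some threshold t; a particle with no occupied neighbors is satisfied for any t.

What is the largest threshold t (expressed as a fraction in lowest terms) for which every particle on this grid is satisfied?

1/3

(0,0)R 1/1
(0,3)R 2/2
(1,0)R 3/3
(1,2)R 5/5
(1,3)R 5/5
(2,0)R 3/3
(2,1)R 5/5
(2,2)R 5/6
(2,3)R 4/5
(2,4)R 4/5
(2,5)R 2/2
(3,1)R 6/6
(3,3)B 2/6
(3,5)R 2/4
(4,0)R 4/4
(4,1)R 5/5
(4,2)R 3/5
(4,3)B 2/3
(4,4)B 3/4
(4,5)B 1/2
(5,0)R 5/5
(5,1)R 6/6
(6,0)R 3/3
(6,1)R 3/3
(6,3)R 1/1
(6,4)R 2/2
(6,5)R 1/1
The smallest same-type fraction is 2/6 at (3,3), which reduces to 1/3. Any threshold above that leaves this particle unsatisfied.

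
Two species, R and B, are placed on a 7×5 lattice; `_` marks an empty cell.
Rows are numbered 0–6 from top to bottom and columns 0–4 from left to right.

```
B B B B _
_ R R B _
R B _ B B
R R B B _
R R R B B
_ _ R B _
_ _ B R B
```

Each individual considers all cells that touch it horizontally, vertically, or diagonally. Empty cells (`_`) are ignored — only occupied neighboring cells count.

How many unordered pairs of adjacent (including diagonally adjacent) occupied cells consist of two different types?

Scan each occupied cell's neighbors to the right and below (and the two forward diagonals) so each pair is counted once.
Row 0: B(0,0)–B(0,1)= B(0,0)–R(1,1)≠ B(0,1)–B(0,2)= B(0,1)–R(1,1)≠ B(0,1)–R(1,2)≠ B(0,2)–B(0,3)= B(0,2)–R(1,2)≠ B(0,2)–B(1,3)= B(0,2)–R(1,1)≠ B(0,3)–B(1,3)= B(0,3)–R(1,2)≠  → 6/11 unlike.
Row 1: R(1,1)–R(1,2)= R(1,1)–B(2,1)≠ R(1,1)–R(2,0)= R(1,2)–B(1,3)≠ R(1,2)–B(2,3)≠ R(1,2)–B(2,1)≠ B(1,3)–B(2,3)= B(1,3)–B(2,4)=  → 4/8 unlike.
Row 2: R(2,0)–B(2,1)≠ R(2,0)–R(3,0)= R(2,0)–R(3,1)= B(2,1)–R(3,1)≠ B(2,1)–B(3,2)= B(2,1)–R(3,0)≠ B(2,3)–B(2,4)= B(2,3)–B(3,3)= B(2,3)–B(3,2)= B(2,4)–B(3,3)=  → 3/10 unlike.
Row 3: R(3,0)–R(3,1)= R(3,0)–R(4,0)= R(3,0)–R(4,1)= R(3,1)–B(3,2)≠ R(3,1)–R(4,1)= R(3,1)–R(4,2)= R(3,1)–R(4,0)= B(3,2)–B(3,3)= B(3,2)–R(4,2)≠ B(3,2)–B(4,3)= B(3,2)–R(4,1)≠ B(3,3)–B(4,3)= B(3,3)–B(4,4)= B(3,3)–R(4,2)≠  → 4/14 unlike.
Row 4: R(4,0)–R(4,1)= R(4,1)–R(4,2)= R(4,1)–R(5,2)= R(4,2)–B(4,3)≠ R(4,2)–R(5,2)= R(4,2)–B(5,3)≠ B(4,3)–B(4,4)= B(4,3)–B(5,3)= B(4,3)–R(5,2)≠ B(4,4)–B(5,3)=  → 3/10 unlike.
Row 5: R(5,2)–B(5,3)≠ R(5,2)–B(6,2)≠ R(5,2)–R(6,3)= B(5,3)–R(6,3)≠ B(5,3)–B(6,4)= B(5,3)–B(6,2)=  → 3/6 unlike.
Row 6: B(6,2)–R(6,3)≠ R(6,3)–B(6,4)≠  → 2/2 unlike.
Total adjacent occupied pairs: 61; unlike-type pairs: 25.

25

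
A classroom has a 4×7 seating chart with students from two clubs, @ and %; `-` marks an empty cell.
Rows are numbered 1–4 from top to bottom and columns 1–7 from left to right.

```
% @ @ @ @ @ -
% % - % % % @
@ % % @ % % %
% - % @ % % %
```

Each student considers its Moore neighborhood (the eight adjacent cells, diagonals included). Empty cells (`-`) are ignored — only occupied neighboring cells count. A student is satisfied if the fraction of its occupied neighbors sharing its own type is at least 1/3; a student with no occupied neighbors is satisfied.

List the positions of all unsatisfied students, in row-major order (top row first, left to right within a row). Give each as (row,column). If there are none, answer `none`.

(1,2), (2,7), (3,1), (3,4), (4,4)

Row 1: (1,1)% 2/3 ok · (1,2)@ 1/4 unhappy · (1,3)@ 2/4 ok · (1,4)@ 2/4 ok · (1,5)@ 2/5 ok · (1,6)@ 2/4 ok
Row 2: (2,1)% 3/5 ok · (2,2)% 4/7 ok · (2,4)% 3/7 ok · (2,5)% 4/8 ok · (2,6)% 4/7 ok · (2,7)@ 1/4 unhappy
Row 3: (3,1)@ 0/4 unhappy · (3,2)% 5/6 ok · (3,3)% 4/6 ok · (3,4)@ 1/7 unhappy · (3,5)% 6/8 ok · (3,6)% 7/8 ok · (3,7)% 4/5 ok
Row 4: (4,1)% 1/2 ok · (4,3)% 2/4 ok · (4,4)@ 1/5 unhappy · (4,5)% 3/5 ok · (4,6)% 5/5 ok · (4,7)% 3/3 ok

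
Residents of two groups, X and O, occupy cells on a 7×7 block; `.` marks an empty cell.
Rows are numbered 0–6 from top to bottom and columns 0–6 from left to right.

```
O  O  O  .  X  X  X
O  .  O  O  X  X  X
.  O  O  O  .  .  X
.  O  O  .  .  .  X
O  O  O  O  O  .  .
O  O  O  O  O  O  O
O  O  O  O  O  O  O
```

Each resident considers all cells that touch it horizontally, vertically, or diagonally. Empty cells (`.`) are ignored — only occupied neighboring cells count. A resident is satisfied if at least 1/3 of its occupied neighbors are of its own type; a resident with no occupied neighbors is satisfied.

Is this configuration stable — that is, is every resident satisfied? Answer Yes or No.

Yes

Row 0: (0,0)O 2/2 ✓ · (0,1)O 4/4 ✓ · (0,2)O 3/3 ✓ · (0,4)X 3/4 ✓ · (0,5)X 5/5 ✓ · (0,6)X 3/3 ✓
Row 1: (1,0)O 3/3 ✓ · (1,2)O 6/6 ✓ · (1,3)O 4/6 ✓ · (1,4)X 3/5 ✓ · (1,5)X 6/6 ✓ · (1,6)X 4/4 ✓
Row 2: (2,1)O 5/5 ✓ · (2,2)O 6/6 ✓ · (2,3)O 4/5 ✓ · (2,6)X 3/3 ✓
Row 3: (3,1)O 6/6 ✓ · (3,2)O 7/7 ✓ · (3,6)X 1/1 ✓
Row 4: (4,0)O 4/4 ✓ · (4,1)O 7/7 ✓ · (4,2)O 7/7 ✓ · (4,3)O 6/6 ✓ · (4,4)O 4/4 ✓
Row 5: (5,0)O 5/5 ✓ · (5,1)O 8/8 ✓ · (5,2)O 8/8 ✓ · (5,3)O 8/8 ✓ · (5,4)O 7/7 ✓ · (5,5)O 6/6 ✓ · (5,6)O 3/3 ✓
Row 6: (6,0)O 3/3 ✓ · (6,1)O 5/5 ✓ · (6,2)O 5/5 ✓ · (6,3)O 5/5 ✓ · (6,4)O 5/5 ✓ · (6,5)O 5/5 ✓ · (6,6)O 3/3 ✓
All meet the threshold, so the configuration is stable.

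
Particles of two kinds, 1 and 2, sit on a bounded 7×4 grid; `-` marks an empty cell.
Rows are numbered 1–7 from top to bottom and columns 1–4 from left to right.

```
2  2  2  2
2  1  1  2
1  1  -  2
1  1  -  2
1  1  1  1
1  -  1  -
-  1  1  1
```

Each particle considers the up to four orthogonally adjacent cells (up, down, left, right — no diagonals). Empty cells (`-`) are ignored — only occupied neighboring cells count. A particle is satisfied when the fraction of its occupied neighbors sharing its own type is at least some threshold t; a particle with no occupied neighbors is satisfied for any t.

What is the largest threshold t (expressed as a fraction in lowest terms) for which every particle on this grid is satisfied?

(1,1)2 2/2
(1,2)2 2/3
(1,3)2 2/3
(1,4)2 2/2
(2,1)2 1/3
(2,2)1 2/4
(2,3)1 1/3
(2,4)2 2/3
(3,1)1 2/3
(3,2)1 3/3
(3,4)2 2/2
(4,1)1 3/3
(4,2)1 3/3
(4,4)2 1/2
(5,1)1 3/3
(5,2)1 3/3
(5,3)1 3/3
(5,4)1 1/2
(6,1)1 1/1
(6,3)1 2/2
(7,2)1 1/1
(7,3)1 3/3
(7,4)1 1/1
The smallest same-type fraction is 1/3 at (2,1), which reduces to 1/3. Any threshold above that leaves this particle unsatisfied.

1/3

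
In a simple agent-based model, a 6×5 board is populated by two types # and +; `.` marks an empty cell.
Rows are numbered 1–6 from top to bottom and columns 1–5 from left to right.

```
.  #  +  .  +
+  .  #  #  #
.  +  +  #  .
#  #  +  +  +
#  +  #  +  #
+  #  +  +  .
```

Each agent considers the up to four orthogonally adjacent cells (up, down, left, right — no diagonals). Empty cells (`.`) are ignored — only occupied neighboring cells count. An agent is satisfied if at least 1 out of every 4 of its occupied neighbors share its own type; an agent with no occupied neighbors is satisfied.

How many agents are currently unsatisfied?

(1,2)# 0/1 unhappy
(1,3)+ 0/2 unhappy
(1,5)+ 0/1 unhappy
(2,1)+ 0/0 ok
(2,3)# 1/3 ok
(2,4)# 3/3 ok
(2,5)# 1/2 ok
(3,2)+ 1/2 ok
(3,3)+ 2/4 ok
(3,4)# 1/3 ok
(4,1)# 2/2 ok
(4,2)# 1/4 ok
(4,3)+ 2/4 ok
(4,4)+ 3/4 ok
(4,5)+ 1/2 ok
(5,1)# 1/3 ok
(5,2)+ 0/4 unhappy
(5,3)# 0/4 unhappy
(5,4)+ 2/4 ok
(5,5)# 0/2 unhappy
(6,1)+ 0/2 unhappy
(6,2)# 0/3 unhappy
(6,3)+ 1/3 ok
(6,4)+ 2/2 ok
Unsatisfied: (1,2), (1,3), (1,5), (5,2), (5,3), (5,5), (6,1), (6,2) — 8 in total.

8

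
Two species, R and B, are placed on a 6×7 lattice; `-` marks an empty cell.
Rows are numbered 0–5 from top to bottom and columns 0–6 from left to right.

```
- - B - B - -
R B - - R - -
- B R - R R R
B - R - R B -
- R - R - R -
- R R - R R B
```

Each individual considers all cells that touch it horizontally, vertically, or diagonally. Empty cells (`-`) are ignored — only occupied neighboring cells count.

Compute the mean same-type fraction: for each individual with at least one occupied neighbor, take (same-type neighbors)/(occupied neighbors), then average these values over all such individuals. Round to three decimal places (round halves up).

0.592

(0,2)B 1/1
(0,4)B 0/1
(1,0)R 0/2
(1,1)B 2/4
(1,4)R 2/3
(2,1)B 2/5
(2,2)R 1/3
(2,4)R 3/4
(2,5)R 4/5
(2,6)R 1/2
(3,0)B 1/2
(3,2)R 3/4
(3,4)R 4/5
(3,5)B 0/5
(4,1)R 3/4
(4,3)R 4/4
(4,5)R 3/5
(5,1)R 2/2
(5,2)R 3/3
(5,4)R 3/3
(5,5)R 2/3
(5,6)B 0/2
Sum over 22 individuals: 1/1 + 0/1 + 0/2 + 2/4 + 2/3 + 2/5 + 1/3 + 3/4 + 4/5 + 1/2 + 1/2 + 3/4 + 4/5 + 0/5 + 3/4 + 4/4 + 3/5 + 2/2 + 3/3 + 3/3 + 2/3 + 0/2 = 781/60; mean = 781/60 ÷ 22 = 71/120 = 0.591666… → 0.592.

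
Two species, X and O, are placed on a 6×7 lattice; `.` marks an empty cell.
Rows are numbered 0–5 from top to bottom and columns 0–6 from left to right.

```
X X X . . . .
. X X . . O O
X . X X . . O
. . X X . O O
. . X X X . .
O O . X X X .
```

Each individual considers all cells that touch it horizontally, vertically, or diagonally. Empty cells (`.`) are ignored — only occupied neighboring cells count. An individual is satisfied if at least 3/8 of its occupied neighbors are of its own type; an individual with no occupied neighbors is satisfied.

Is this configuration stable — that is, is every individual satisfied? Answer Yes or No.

Row 0: (0,0)X 2/2 satisfied · (0,1)X 4/4 satisfied · (0,2)X 3/3 satisfied
Row 1: (1,1)X 6/6 satisfied · (1,2)X 5/5 satisfied · (1,5)O 2/2 satisfied · (1,6)O 2/2 satisfied
Row 2: (2,0)X 1/1 satisfied · (2,2)X 5/5 satisfied · (2,3)X 4/4 satisfied · (2,6)O 4/4 satisfied
Row 3: (3,2)X 5/5 satisfied · (3,3)X 6/6 satisfied · (3,5)O 2/3 satisfied · (3,6)O 2/2 satisfied
Row 4: (4,2)X 4/5 satisfied · (4,3)X 6/6 satisfied · (4,4)X 5/6 satisfied
Row 5: (5,0)O 1/1 satisfied · (5,1)O 1/2 satisfied · (5,3)X 4/4 satisfied · (5,4)X 4/4 satisfied · (5,5)X 2/2 satisfied
All meet the threshold, so the configuration is stable.

Yes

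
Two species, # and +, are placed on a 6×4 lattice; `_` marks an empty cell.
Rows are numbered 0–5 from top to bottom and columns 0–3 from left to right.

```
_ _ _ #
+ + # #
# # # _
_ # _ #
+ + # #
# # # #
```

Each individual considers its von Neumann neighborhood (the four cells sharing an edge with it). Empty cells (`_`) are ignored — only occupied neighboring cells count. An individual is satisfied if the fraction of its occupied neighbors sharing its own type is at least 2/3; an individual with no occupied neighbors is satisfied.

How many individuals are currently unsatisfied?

7

(0,3)# 1/1 ok
(1,0)+ 1/2 unhappy
(1,1)+ 1/3 unhappy
(1,2)# 2/3 ok
(1,3)# 2/2 ok
(2,0)# 1/2 unhappy
(2,1)# 3/4 ok
(2,2)# 2/2 ok
(3,1)# 1/2 unhappy
(3,3)# 1/1 ok
(4,0)+ 1/2 unhappy
(4,1)+ 1/4 unhappy
(4,2)# 2/3 ok
(4,3)# 3/3 ok
(5,0)# 1/2 unhappy
(5,1)# 2/3 ok
(5,2)# 3/3 ok
(5,3)# 2/2 ok
Unsatisfied: (1,0), (1,1), (2,0), (3,1), (4,0), (4,1), (5,0) — 7 in total.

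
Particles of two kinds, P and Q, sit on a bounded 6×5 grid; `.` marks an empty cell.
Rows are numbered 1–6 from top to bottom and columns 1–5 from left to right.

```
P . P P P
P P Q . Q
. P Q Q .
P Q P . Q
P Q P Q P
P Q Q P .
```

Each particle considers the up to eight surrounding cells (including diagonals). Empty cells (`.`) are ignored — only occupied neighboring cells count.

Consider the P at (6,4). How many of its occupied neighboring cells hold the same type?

Occupied neighbors of (6,4): (5,3)=P, (5,4)=Q, (5,5)=P, (6,3)=Q.
Same type (P): 2 of 4.

2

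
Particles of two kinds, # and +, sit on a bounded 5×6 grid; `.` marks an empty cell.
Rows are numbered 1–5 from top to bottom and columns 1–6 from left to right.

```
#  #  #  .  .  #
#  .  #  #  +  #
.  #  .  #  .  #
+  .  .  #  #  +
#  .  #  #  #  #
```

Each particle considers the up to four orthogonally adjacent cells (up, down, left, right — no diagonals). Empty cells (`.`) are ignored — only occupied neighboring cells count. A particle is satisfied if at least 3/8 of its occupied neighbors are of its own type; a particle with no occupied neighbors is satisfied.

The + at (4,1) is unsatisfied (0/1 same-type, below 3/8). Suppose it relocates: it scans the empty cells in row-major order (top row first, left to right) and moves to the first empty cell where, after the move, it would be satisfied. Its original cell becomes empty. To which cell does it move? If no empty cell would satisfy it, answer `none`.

(1,5)

Vacating (4,1). Empty cells in order:
  (1,4): 0/2 same-type → still unsatisfied.
  (1,5): 1/2 same-type → satisfied — stop here.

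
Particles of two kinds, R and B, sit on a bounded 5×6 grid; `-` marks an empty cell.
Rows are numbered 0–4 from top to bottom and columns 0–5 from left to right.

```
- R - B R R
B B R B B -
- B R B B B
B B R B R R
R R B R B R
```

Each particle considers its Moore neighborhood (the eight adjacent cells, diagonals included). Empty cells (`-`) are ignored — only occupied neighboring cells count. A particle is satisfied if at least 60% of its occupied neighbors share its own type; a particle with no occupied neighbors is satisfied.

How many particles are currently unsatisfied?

22

(0,1)R 1/3 not
(0,3)B 2/4 not
(0,4)R 1/4 not
(0,5)R 1/2 not
(1,0)B 2/3 satisfied
(1,1)B 2/5 not
(1,2)R 2/7 not
(1,3)B 4/7 not
(1,4)B 5/7 satisfied
(2,1)B 4/7 not
(2,2)R 2/8 not
(2,3)B 4/8 not
(2,4)B 5/7 satisfied
(2,5)B 2/4 not
(3,0)B 2/4 not
(3,1)B 3/7 not
(3,2)R 3/8 not
(3,3)B 4/8 not
(3,4)R 3/8 not
(3,5)R 2/5 not
(4,0)R 1/3 not
(4,1)R 2/5 not
(4,2)B 2/5 not
(4,3)R 2/5 not
(4,4)B 1/5 not
(4,5)R 2/3 satisfied
Unsatisfied: (0,1), (0,3), (0,4), (0,5), (1,1), (1,2), (1,3), (2,1), (2,2), (2,3), (2,5), (3,0), (3,1), (3,2), (3,3), (3,4), (3,5), (4,0), (4,1), (4,2), (4,3), (4,4) — 22 in total.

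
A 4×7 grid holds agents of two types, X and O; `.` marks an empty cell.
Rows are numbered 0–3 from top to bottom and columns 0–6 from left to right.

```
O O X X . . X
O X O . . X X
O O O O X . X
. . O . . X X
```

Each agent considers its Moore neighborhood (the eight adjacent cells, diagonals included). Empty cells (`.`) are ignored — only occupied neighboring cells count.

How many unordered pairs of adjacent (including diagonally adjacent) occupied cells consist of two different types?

11

Scan each occupied cell's neighbors to the right and below (and the two forward diagonals) so each pair is counted once.
From row 0: 5 unlike of 13 pairs (running 5/13).
From row 1: 5 unlike of 14 pairs (running 10/27).
From row 2: 1 unlike of 10 pairs (running 11/37).
From row 3: 0 unlike of 1 pairs (running 11/38).
Total adjacent occupied pairs: 38; unlike-type pairs: 11.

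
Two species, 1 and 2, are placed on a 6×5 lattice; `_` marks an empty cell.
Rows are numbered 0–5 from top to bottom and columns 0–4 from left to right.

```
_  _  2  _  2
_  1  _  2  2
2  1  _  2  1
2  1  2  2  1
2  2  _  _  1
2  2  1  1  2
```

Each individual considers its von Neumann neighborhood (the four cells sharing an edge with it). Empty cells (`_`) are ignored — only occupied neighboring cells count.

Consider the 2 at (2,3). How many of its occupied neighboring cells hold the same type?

Occupied neighbors of (2,3): (1,3)=2, (3,3)=2, (2,4)=1.
Same type (2): 2 of 3.

2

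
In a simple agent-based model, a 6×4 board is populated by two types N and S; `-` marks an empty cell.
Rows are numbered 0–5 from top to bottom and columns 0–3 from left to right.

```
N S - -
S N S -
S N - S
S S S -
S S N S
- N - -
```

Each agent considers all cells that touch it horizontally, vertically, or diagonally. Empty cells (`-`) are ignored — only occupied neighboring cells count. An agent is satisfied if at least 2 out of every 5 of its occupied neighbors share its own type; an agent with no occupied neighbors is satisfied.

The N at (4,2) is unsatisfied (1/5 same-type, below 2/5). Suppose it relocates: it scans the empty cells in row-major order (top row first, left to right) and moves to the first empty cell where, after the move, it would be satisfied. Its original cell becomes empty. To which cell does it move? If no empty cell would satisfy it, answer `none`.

none

Vacating (4,2). Empty cells in order:
  (0,2): 1/3 same-type → still unsatisfied.
  (0,3): 0/1 same-type → still unsatisfied.
  (1,3): 0/2 same-type → still unsatisfied.
  (2,2): 2/6 same-type → still unsatisfied.
  (3,3): 0/3 same-type → still unsatisfied.
  (5,0): 1/3 same-type → still unsatisfied.
  (5,2): 1/3 same-type → still unsatisfied.
  (5,3): 0/1 same-type → still unsatisfied.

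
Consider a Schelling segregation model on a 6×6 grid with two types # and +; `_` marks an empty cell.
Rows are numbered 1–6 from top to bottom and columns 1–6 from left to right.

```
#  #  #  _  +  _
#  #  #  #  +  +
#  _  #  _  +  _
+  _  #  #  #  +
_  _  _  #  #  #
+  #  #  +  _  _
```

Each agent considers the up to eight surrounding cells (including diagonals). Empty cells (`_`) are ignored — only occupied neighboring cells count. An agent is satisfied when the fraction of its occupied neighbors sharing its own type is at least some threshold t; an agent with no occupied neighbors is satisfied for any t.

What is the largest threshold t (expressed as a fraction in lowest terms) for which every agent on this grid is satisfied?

0/1

(1,1)# 3/3
(1,2)# 5/5
(1,3)# 4/4
(1,5)+ 2/3
(2,1)# 4/4
(2,2)# 7/7
(2,3)# 5/5
(2,4)# 3/6
(2,5)+ 3/4
(2,6)+ 3/3
(3,1)# 2/3
(3,3)# 5/5
(3,5)+ 3/6
(4,1)+ 0/1
(4,3)# 3/3
(4,4)# 5/6
(4,5)# 4/6
(4,6)+ 1/4
(5,4)# 5/6
(5,5)# 4/6
(5,6)# 2/3
(6,1)+ 0/1
(6,2)# 1/2
(6,3)# 2/3
(6,4)+ 0/3
The smallest same-type fraction is 0/1 at (4,1), which reduces to 0/1. Any threshold above that leaves this agent unsatisfied.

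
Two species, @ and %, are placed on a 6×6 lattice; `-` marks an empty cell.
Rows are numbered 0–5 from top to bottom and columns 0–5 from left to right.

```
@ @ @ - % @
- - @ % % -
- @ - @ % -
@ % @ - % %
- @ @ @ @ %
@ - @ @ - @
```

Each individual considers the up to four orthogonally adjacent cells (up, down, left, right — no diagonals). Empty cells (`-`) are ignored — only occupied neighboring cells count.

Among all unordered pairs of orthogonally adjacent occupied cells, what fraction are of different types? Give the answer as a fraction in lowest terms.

11/27

Scan each occupied cell's neighbors to the right and below so each pair is counted once.
Row 0: @(0,0)–@(0,1)= @(0,1)–@(0,2)= @(0,2)–@(1,2)= %(0,4)–@(0,5)≠ %(0,4)–%(1,4)=  → 1/5 unlike.
Row 1: @(1,2)–%(1,3)≠ %(1,3)–%(1,4)= %(1,3)–@(2,3)≠ %(1,4)–%(2,4)=  → 2/4 unlike.
Row 2: @(2,1)–%(3,1)≠ @(2,3)–%(2,4)≠ %(2,4)–%(3,4)=  → 2/3 unlike.
Row 3: @(3,0)–%(3,1)≠ %(3,1)–@(3,2)≠ %(3,1)–@(4,1)≠ @(3,2)–@(4,2)= %(3,4)–%(3,5)= %(3,4)–@(4,4)≠ %(3,5)–%(4,5)=  → 4/7 unlike.
Row 4: @(4,1)–@(4,2)= @(4,2)–@(4,3)= @(4,2)–@(5,2)= @(4,3)–@(4,4)= @(4,3)–@(5,3)= @(4,4)–%(4,5)≠ %(4,5)–@(5,5)≠  → 2/7 unlike.
Row 5: @(5,2)–@(5,3)=  → 0/1 unlike.
Total adjacent occupied pairs: 27; unlike-type pairs: 11.
11/27 is already in lowest terms.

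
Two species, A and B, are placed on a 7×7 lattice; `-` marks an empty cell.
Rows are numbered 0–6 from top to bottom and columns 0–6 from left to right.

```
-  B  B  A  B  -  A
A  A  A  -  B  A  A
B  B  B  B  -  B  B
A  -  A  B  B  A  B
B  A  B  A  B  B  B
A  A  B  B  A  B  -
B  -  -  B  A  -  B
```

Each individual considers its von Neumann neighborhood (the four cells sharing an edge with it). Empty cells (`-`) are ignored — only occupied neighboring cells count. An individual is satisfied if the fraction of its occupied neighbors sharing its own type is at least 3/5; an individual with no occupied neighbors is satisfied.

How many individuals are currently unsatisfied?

28

(0,1)B 1/2 not
(0,2)B 1/3 not
(0,3)A 0/2 not
(0,4)B 1/2 not
(0,6)A 1/1 satisfied
(1,0)A 1/2 not
(1,1)A 2/4 not
(1,2)A 1/3 not
(1,4)B 1/2 not
(1,5)A 1/3 not
(1,6)A 2/3 satisfied
(2,0)B 1/3 not
(2,1)B 2/3 satisfied
(2,2)B 2/4 not
(2,3)B 2/2 satisfied
(2,5)B 1/3 not
(2,6)B 2/3 satisfied
(3,0)A 0/2 not
(3,2)A 0/3 not
(3,3)B 2/4 not
(3,4)B 2/3 satisfied
(3,5)A 0/4 not
(3,6)B 2/3 satisfied
(4,0)B 0/3 not
(4,1)A 1/3 not
(4,2)B 1/4 not
(4,3)A 0/4 not
(4,4)B 2/4 not
(4,5)B 3/4 satisfied
(4,6)B 2/2 satisfied
(5,0)A 1/3 not
(5,1)A 2/3 satisfied
(5,2)B 2/3 satisfied
(5,3)B 2/4 not
(5,4)A 1/4 not
(5,5)B 1/2 not
(6,0)B 0/1 not
(6,3)B 1/2 not
(6,4)A 1/2 not
(6,6)B 0/0 satisfied
Unsatisfied: (0,1), (0,2), (0,3), (0,4), (1,0), (1,1), (1,2), (1,4), (1,5), (2,0), (2,2), (2,5), (3,0), (3,2), (3,3), (3,5), (4,0), (4,1), (4,2), (4,3), (4,4), (5,0), (5,3), (5,4), (5,5), (6,0), (6,3), (6,4) — 28 in total.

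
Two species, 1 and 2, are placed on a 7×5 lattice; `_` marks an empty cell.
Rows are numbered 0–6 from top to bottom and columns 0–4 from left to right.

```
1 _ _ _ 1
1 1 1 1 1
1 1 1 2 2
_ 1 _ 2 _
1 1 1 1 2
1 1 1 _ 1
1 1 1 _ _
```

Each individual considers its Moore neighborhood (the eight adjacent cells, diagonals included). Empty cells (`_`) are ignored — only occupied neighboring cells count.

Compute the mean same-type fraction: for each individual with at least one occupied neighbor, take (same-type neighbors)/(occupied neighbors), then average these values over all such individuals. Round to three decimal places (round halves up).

Row 0: (0,0)1 2/2 · (0,4)1 2/2
Row 1: (1,0)1 4/4 · (1,1)1 6/6 · (1,2)1 4/5 · (1,3)1 4/6 · (1,4)1 2/4
Row 2: (2,0)1 4/4 · (2,1)1 6/6 · (2,2)1 5/7 · (2,3)2 2/6 · (2,4)2 2/4
Row 3: (3,1)1 6/6 · (3,3)2 3/6
Row 4: (4,0)1 4/4 · (4,1)1 6/6 · (4,2)1 5/6 · (4,3)1 3/5 · (4,4)2 1/3
Row 5: (5,0)1 5/5 · (5,1)1 8/8 · (5,2)1 6/6 · (5,4)1 1/2
Row 6: (6,0)1 3/3 · (6,1)1 5/5 · (6,2)1 3/3
Sum over 26 individuals: 2/2 + 2/2 + 4/4 + 6/6 + 4/5 + 4/6 + 2/4 + 4/4 + 6/6 + 5/7 + 2/6 + 2/4 + 6/6 + 3/6 + 4/4 + 6/6 + 5/6 + 3/5 + 1/3 + 5/5 + 8/8 + 6/6 + 1/2 + 3/3 + 5/5 + 3/3 = 4469/210; mean = 4469/210 ÷ 26 = 4469/5460 = 0.818498… → 0.818.

0.818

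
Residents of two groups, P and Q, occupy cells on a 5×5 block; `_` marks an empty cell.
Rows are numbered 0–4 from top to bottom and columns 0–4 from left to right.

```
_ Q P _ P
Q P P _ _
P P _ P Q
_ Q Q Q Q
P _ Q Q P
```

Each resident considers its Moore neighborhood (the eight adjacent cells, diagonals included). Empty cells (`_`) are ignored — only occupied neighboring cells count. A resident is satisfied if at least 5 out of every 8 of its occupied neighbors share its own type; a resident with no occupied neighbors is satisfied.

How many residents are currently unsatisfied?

Row 0: (0,1)Q 1/4 ✗ · (0,2)P 2/3 ✓ · (0,4)P 0/0 ✓
Row 1: (1,0)Q 1/4 ✗ · (1,1)P 4/6 ✓ · (1,2)P 4/5 ✓
Row 2: (2,0)P 2/4 ✗ · (2,1)P 3/6 ✗ · (2,3)P 1/5 ✗ · (2,4)Q 2/3 ✓
Row 3: (3,1)Q 2/5 ✗ · (3,2)Q 4/6 ✓ · (3,3)Q 5/7 ✓ · (3,4)Q 3/5 ✗
Row 4: (4,0)P 0/1 ✗ · (4,2)Q 4/4 ✓ · (4,3)Q 4/5 ✓ · (4,4)P 0/3 ✗
Unsatisfied: (0,1), (1,0), (2,0), (2,1), (2,3), (3,1), (3,4), (4,0), (4,4) — 9 in total.

9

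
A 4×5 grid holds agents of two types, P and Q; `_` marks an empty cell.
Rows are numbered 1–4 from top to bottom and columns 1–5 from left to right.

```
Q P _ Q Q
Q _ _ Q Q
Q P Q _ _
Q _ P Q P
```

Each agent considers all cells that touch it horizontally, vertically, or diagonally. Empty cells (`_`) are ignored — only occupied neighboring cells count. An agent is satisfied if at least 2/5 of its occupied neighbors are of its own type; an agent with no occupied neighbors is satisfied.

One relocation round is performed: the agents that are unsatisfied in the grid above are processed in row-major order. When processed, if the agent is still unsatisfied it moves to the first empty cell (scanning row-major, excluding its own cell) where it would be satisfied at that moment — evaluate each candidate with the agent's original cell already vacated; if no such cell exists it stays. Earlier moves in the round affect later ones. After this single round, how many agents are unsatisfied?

Initially unsatisfied (in order): (1,2), (3,2), (4,3), (4,4), (4,5).
  (1,2) → (4,2).
  (3,2): no empty cell satisfies it; stays.
  (4,3): now satisfied by earlier moves; stays.
  (4,4) → (1,2).
  (4,5): now satisfied by earlier moves; stays.
Resulting grid:
Q Q _ Q Q
Q _ _ Q Q
Q P Q _ _
Q P P _ P
Unsatisfied now: (3,2), (3,3), (4,1).

3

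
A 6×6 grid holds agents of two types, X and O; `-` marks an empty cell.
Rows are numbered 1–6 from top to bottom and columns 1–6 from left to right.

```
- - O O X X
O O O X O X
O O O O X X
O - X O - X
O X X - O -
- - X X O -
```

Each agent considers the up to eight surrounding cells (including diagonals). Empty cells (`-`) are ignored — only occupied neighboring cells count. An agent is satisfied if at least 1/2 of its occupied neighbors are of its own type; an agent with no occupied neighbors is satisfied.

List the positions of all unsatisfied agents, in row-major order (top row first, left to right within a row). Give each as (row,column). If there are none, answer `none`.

Row 1: (1,3)O 3/4 ✓ · (1,4)O 3/5 ✓ · (1,5)X 3/5 ✓ · (1,6)X 2/3 ✓
Row 2: (2,1)O 3/3 ✓ · (2,2)O 6/6 ✓ · (2,3)O 6/7 ✓ · (2,4)X 2/8 ✗ · (2,5)O 2/8 ✗ · (2,6)X 4/5 ✓
Row 3: (3,1)O 4/4 ✓ · (3,2)O 6/7 ✓ · (3,3)O 5/7 ✓ · (3,4)O 4/7 ✓ · (3,5)X 4/7 ✓ · (3,6)X 3/4 ✓
Row 4: (4,1)O 3/4 ✓ · (4,3)X 2/6 ✗ · (4,4)O 3/6 ✓ · (4,6)X 2/3 ✓
Row 5: (5,1)O 1/2 ✓ · (5,2)X 3/5 ✓ · (5,3)X 4/5 ✓ · (5,5)O 2/4 ✓
Row 6: (6,3)X 3/3 ✓ · (6,4)X 2/4 ✓ · (6,5)O 1/2 ✓

(2,4), (2,5), (4,3)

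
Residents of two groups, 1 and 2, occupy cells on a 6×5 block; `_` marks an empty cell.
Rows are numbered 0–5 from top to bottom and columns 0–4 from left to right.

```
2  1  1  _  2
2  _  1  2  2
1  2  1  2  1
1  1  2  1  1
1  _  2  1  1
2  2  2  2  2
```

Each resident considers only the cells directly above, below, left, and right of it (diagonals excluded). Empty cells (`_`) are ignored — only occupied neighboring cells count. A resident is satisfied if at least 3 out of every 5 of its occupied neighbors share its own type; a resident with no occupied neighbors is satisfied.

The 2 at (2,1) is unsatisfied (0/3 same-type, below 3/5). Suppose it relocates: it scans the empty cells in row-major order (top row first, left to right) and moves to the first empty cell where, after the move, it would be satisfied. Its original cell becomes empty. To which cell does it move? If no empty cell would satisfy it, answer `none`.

(0,3)

Vacating (2,1). Empty cells in order:
  (0,3): 2/3 same-type → satisfied — stop here.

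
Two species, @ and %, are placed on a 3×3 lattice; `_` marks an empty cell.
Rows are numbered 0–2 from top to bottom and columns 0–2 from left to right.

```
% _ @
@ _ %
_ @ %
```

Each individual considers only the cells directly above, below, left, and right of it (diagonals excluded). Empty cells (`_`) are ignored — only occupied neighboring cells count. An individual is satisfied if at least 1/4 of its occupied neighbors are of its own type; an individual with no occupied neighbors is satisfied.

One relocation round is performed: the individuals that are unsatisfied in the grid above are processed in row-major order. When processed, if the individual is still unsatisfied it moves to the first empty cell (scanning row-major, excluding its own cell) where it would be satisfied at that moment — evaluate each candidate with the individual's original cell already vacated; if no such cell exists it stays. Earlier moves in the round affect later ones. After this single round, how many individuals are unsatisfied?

0

Initially unsatisfied (in order): (0,0), (0,2), (1,0), (2,1).
  (0,0) → (1,1).
  (0,2) → (0,0).
  (1,0): now satisfied by earlier moves; stays.
  (2,1) → (0,1).
Resulting grid:
@ @ _
@ % %
_ _ %
All satisfied now.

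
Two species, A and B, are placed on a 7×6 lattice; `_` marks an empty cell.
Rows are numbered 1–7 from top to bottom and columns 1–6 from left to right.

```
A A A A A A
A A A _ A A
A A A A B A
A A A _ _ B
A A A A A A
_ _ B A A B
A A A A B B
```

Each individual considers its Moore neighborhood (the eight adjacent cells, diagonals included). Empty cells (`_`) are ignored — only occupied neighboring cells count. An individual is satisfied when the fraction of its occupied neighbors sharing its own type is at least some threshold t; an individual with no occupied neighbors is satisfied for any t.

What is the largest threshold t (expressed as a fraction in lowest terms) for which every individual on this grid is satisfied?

0/1

(1,1)A 3/3
(1,2)A 5/5
(1,3)A 4/4
(1,4)A 4/4
(1,5)A 4/4
(1,6)A 3/3
(2,1)A 5/5
(2,2)A 8/8
(2,3)A 7/7
(2,5)A 6/7
(2,6)A 4/5
(3,1)A 5/5
(3,2)A 8/8
(3,3)A 6/6
(3,4)A 4/5
(3,5)B 1/5
(3,6)A 2/4
(4,1)A 5/5
(4,2)A 8/8
(4,3)A 7/7
(4,6)B 1/4
(5,1)A 3/3
(5,2)A 5/6
(5,3)A 5/6
(5,4)A 5/6
(5,5)A 4/6
(5,6)A 2/4
(6,3)B 0/7
(6,4)A 6/8
(6,5)A 5/8
(6,6)B 2/5
(7,1)A 1/1
(7,2)A 2/3
(7,3)A 3/4
(7,4)A 3/5
(7,5)B 2/5
(7,6)B 2/3
The smallest same-type fraction is 0/7 at (6,3), which reduces to 0/1. Any threshold above that leaves this individual unsatisfied.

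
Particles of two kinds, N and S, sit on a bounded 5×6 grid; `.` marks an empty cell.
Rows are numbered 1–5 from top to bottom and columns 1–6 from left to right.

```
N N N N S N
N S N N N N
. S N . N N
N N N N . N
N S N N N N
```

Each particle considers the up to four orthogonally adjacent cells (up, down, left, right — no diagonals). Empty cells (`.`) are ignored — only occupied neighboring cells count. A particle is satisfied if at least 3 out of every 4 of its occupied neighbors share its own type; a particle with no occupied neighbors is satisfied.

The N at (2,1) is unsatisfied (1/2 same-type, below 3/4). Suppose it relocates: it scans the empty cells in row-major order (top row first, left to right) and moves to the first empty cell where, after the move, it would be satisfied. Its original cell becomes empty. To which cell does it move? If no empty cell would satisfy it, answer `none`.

(3,4)

Vacating (2,1). Empty cells in order:
  (3,1): 1/2 same-type → still unsatisfied.
  (3,4): 4/4 same-type → satisfied — stop here.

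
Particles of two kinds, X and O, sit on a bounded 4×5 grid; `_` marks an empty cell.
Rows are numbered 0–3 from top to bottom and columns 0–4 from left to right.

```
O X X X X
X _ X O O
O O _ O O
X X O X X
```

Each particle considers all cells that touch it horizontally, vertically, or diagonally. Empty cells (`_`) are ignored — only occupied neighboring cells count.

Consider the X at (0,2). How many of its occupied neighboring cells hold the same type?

3

Occupied neighbors of (0,2): (0,1)=X, (0,3)=X, (1,2)=X, (1,3)=O.
Same type (X): 3 of 4.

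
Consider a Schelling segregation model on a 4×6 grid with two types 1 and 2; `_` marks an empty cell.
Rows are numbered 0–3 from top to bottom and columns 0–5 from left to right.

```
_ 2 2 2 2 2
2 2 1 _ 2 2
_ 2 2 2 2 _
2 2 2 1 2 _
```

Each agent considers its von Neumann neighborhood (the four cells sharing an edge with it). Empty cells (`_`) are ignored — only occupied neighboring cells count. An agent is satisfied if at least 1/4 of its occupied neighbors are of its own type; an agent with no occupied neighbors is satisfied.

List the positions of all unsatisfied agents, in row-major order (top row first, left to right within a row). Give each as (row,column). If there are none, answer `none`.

Row 0: (0,1)2 2/2 satisfied · (0,2)2 2/3 satisfied · (0,3)2 2/2 satisfied · (0,4)2 3/3 satisfied · (0,5)2 2/2 satisfied
Row 1: (1,0)2 1/1 satisfied · (1,1)2 3/4 satisfied · (1,2)1 0/3 not · (1,4)2 3/3 satisfied · (1,5)2 2/2 satisfied
Row 2: (2,1)2 3/3 satisfied · (2,2)2 3/4 satisfied · (2,3)2 2/3 satisfied · (2,4)2 3/3 satisfied
Row 3: (3,0)2 1/1 satisfied · (3,1)2 3/3 satisfied · (3,2)2 2/3 satisfied · (3,3)1 0/3 not · (3,4)2 1/2 satisfied

(1,2), (3,3)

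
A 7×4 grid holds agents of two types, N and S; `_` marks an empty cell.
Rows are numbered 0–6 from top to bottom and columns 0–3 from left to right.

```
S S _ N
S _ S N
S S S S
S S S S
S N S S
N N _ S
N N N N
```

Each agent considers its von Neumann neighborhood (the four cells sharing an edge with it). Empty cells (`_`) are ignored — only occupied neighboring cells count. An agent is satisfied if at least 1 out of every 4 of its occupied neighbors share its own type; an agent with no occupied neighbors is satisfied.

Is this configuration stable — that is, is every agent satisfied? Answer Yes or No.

Row 0: (0,0)S 2/2 ✓ · (0,1)S 1/1 ✓ · (0,3)N 1/1 ✓
Row 1: (1,0)S 2/2 ✓ · (1,2)S 1/2 ✓ · (1,3)N 1/3 ✓
Row 2: (2,0)S 3/3 ✓ · (2,1)S 3/3 ✓ · (2,2)S 4/4 ✓ · (2,3)S 2/3 ✓
Row 3: (3,0)S 3/3 ✓ · (3,1)S 3/4 ✓ · (3,2)S 4/4 ✓ · (3,3)S 3/3 ✓
Row 4: (4,0)S 1/3 ✓ · (4,1)N 1/4 ✓ · (4,2)S 2/3 ✓ · (4,3)S 3/3 ✓
Row 5: (5,0)N 2/3 ✓ · (5,1)N 3/3 ✓ · (5,3)S 1/2 ✓
Row 6: (6,0)N 2/2 ✓ · (6,1)N 3/3 ✓ · (6,2)N 2/2 ✓ · (6,3)N 1/2 ✓
All meet the threshold, so the configuration is stable.

Yes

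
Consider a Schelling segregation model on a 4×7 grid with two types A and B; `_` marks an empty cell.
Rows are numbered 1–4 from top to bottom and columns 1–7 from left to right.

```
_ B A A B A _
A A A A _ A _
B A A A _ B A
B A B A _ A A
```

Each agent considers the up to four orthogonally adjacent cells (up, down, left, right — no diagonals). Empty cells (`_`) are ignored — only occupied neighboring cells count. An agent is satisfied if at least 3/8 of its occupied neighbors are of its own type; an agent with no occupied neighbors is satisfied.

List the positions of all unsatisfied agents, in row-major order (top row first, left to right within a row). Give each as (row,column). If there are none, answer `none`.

(1,2)B 0/2 not
(1,3)A 2/3 satisfied
(1,4)A 2/3 satisfied
(1,5)B 0/2 not
(1,6)A 1/2 satisfied
(2,1)A 1/2 satisfied
(2,2)A 3/4 satisfied
(2,3)A 4/4 satisfied
(2,4)A 3/3 satisfied
(2,6)A 1/2 satisfied
(3,1)B 1/3 not
(3,2)A 3/4 satisfied
(3,3)A 3/4 satisfied
(3,4)A 3/3 satisfied
(3,6)B 0/3 not
(3,7)A 1/2 satisfied
(4,1)B 1/2 satisfied
(4,2)A 1/3 not
(4,3)B 0/3 not
(4,4)A 1/2 satisfied
(4,6)A 1/2 satisfied
(4,7)A 2/2 satisfied

(1,2), (1,5), (3,1), (3,6), (4,2), (4,3)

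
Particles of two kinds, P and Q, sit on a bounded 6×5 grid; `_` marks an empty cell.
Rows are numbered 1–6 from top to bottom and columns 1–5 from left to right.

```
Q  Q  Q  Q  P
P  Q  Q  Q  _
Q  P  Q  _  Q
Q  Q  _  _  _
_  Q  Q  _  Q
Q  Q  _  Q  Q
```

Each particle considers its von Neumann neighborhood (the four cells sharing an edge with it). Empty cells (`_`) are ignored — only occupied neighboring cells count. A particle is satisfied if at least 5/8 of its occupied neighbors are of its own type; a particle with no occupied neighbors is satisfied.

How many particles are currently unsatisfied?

7

(1,1)Q 1/2 ✗
(1,2)Q 3/3 ✓
(1,3)Q 3/3 ✓
(1,4)Q 2/3 ✓
(1,5)P 0/1 ✗
(2,1)P 0/3 ✗
(2,2)Q 2/4 ✗
(2,3)Q 4/4 ✓
(2,4)Q 2/2 ✓
(3,1)Q 1/3 ✗
(3,2)P 0/4 ✗
(3,3)Q 1/2 ✗
(3,5)Q 0/0 ✓
(4,1)Q 2/2 ✓
(4,2)Q 2/3 ✓
(5,2)Q 3/3 ✓
(5,3)Q 1/1 ✓
(5,5)Q 1/1 ✓
(6,1)Q 1/1 ✓
(6,2)Q 2/2 ✓
(6,4)Q 1/1 ✓
(6,5)Q 2/2 ✓
Unsatisfied: (1,1), (1,5), (2,1), (2,2), (3,1), (3,2), (3,3) — 7 in total.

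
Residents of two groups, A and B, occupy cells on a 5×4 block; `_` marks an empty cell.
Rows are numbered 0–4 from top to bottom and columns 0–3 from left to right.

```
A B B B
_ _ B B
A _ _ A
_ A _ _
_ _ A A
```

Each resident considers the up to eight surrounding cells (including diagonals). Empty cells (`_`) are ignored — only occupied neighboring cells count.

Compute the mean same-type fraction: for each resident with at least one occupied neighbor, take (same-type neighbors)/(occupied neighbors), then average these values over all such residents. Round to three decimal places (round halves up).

Row 0: (0,0)A 0/1 · (0,1)B 2/3 · (0,2)B 4/4 · (0,3)B 3/3
Row 1: (1,2)B 4/5 · (1,3)B 3/4
Row 2: (2,0)A 1/1 · (2,3)A 0/2
Row 3: (3,1)A 2/2
Row 4: (4,2)A 2/2 · (4,3)A 1/1
Sum over 11 residents: 0/1 + 2/3 + 4/4 + 3/3 + 4/5 + 3/4 + 1/1 + 0/2 + 2/2 + 2/2 + 1/1 = 493/60; mean = 493/60 ÷ 11 = 493/660 = 0.746969… → 0.747.

0.747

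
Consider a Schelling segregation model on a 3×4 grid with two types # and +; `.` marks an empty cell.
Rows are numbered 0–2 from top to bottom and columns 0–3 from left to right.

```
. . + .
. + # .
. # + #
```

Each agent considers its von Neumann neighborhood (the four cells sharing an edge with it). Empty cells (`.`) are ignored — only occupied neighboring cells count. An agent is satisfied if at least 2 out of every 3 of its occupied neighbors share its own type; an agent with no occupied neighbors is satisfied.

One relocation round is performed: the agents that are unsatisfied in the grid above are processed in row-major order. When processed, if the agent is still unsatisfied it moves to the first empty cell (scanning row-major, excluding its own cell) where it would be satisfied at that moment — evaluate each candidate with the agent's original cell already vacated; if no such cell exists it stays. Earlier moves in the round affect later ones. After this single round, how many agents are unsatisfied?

Initially unsatisfied (in order): (0,2), (1,1), (1,2), (2,1), (2,2), (2,3).
  (0,2) → (0,0).
  (1,1) → (0,1).
  (1,2) → (0,3).
  (2,1) → (1,3).
  (2,2) → (1,0).
  (2,3): now satisfied by earlier moves; stays.
Resulting grid:
+ + . #
+ . . #
. . . #
All satisfied now.

0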